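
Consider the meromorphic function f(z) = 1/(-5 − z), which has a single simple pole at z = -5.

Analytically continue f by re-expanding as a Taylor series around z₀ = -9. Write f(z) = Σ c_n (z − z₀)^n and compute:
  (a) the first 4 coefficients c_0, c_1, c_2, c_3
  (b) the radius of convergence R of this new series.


Let w = z − z₀, so z = z₀ + w.
Then -5 − z = -5 − (z₀ + w) = (-5 − z₀) − w = 4 − w.
f(z) = 1/(4 − w) = (1/(4)) · 1/(1 − w/(4)) = Σ_{n≥0} w^n / (4)^(n+1).
So c_n = 1/(4)^(n+1):
  c_0 = 1/(4)^1 = 1/4.
  c_1 = 1/(4)^2 = 1/16.
  c_2 = 1/(4)^3 = 1/64.
  c_3 = 1/(4)^4 = 1/256.
The series is valid for |w/d| < 1, i.e. |z − z₀| < |d|.
Radius of convergence: R = |-5 − z₀| = |4| = 4 (distance from z₀ to the singularity z = -5).

c_0 = 1/4, c_1 = 1/16, c_2 = 1/64, c_3 = 1/256; R = 4.


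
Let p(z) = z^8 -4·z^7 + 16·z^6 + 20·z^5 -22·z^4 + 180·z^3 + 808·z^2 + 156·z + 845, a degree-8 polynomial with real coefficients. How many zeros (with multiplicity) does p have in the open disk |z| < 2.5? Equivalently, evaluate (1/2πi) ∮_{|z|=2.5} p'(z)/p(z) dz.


The zeros of p are: (2 + 3i), (2 - 3i), (0 + 1i), (0 - 1i), (-2 + 1i), (-2 - 1i), (2 + 3i), (2 - 3i).
Their magnitudes are: 3.606, 3.606, 1, 1, 2.236, 2.236, 3.606, 3.606.
Zeros with |z| < R = 2.5: (0 + 1i), (0 - 1i), (-2 + 1i), (-2 - 1i).
Count = 4.
By the argument principle, (1/2πi) ∮_{|z|=R} p'(z)/p(z) dz equals exactly this count.

Number of zeros inside |z| < 2.5: 4.


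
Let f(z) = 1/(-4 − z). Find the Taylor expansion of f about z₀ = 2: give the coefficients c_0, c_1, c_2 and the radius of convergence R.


Let w = z − z₀, so z = z₀ + w.
Then -4 − z = -4 − (z₀ + w) = (-4 − z₀) − w = -6 − w.
f(z) = 1/(-6 − w) = (1/(-6)) · 1/(1 − w/(-6)) = Σ_{n≥0} w^n / (-6)^(n+1).
So c_n = 1/(-6)^(n+1):
  c_0 = 1/(-6)^1 = -1/6.
  c_1 = 1/(-6)^2 = 1/36.
  c_2 = 1/(-6)^3 = -1/216.
The series is valid for |w/d| < 1, i.e. |z − z₀| < |d|.
Radius of convergence: R = |-4 − z₀| = |-6| = 6 (distance from z₀ to the singularity z = -4).

c_0 = -1/6, c_1 = 1/36, c_2 = -1/216; R = 6.


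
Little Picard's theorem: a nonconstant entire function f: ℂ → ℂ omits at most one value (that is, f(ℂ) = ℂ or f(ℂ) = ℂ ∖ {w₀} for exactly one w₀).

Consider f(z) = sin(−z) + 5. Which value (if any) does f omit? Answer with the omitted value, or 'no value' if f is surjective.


Little Picard bounds the complement of f(ℂ) to at most one point.
sin is entire and surjective onto ℂ: for every w ∈ ℂ, sin(ζ) = w has a solution ζ ∈ ℂ (e.g., via the complex inverse arcsin). With ζ = −z this gives z = ζ/(-1). Then 1·sin(−z) takes every value in 1·ℂ = ℂ, and adding 5 is a bijection of ℂ. So f is surjective and omits no value. (Note: only on the real line is sin bounded by [−1, 1].)

Omitted value: no value.


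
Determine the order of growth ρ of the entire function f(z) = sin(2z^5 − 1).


Write sin(w) = (e^{iw} ± e^{−iw})/(2 or 2i), so |sin(w)| ≤ e^{|w|}. With w = 2z^5 − 1, |w| ≤ 2r^5 + 1 on |z|=r, giving M(r) ≤ e^{2r^5 + 1} and ρ ≤ 5. For the lower bound, choose z on |z|=r with 2z^5 purely imaginary of modulus 2r^5; then |sin(2z^5 − 1)| grows like e^{2r^5}/2, so ρ ≥ 5. Hence ρ = 5.
Therefore ρ = 5.

Order ρ = 5.


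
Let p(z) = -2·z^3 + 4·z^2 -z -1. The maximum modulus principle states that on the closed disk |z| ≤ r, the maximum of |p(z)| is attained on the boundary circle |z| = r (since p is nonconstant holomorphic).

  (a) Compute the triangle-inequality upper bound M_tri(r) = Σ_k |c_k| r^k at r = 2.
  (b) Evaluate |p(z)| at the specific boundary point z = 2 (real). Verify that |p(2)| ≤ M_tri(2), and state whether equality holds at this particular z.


Coefficients: c_0 = -1, c_1 = -1, c_2 = 4, c_3 = -2. Radius r = 2.
Part (a). Triangle bound: M_tri(r) = Σ_k |c_k| r^k
  = |-1|·2^0 + |-1|·2^1 + |4|·2^2 + |-2|·2^3
  = 1 + 2 + 16 + 16 = 35.
This bounds M(r) := max_{|z|=r} |p(z)| from above; equality holds iff all terms c_k z^k can be made to align in phase at a single z on |z|=r.
Part (b). At z = 2 (real, on the circle |z| = r):
  p(2) = (-1)·2^0 + (-1)·2^1 + (4)·2^2 + (-2)·2^3 = -3.
  |p(2)| = 3.
Check: |p(2)| = 3 ≤ 35 = M_tri(2). ✓ Equality does not hold at z = 2 (the coefficients have mixed signs, so the terms do not all align in phase there).

M_tri(2) = 35; |p(2)| = 3; equality at z=2: no.


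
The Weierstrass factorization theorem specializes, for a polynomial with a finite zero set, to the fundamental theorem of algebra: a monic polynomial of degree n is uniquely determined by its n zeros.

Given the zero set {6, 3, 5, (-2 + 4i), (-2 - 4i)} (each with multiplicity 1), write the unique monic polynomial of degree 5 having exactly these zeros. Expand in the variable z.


The polynomial is p(z) = ∏_{α ∈ S} (z − α), where S = {6, 3, 5, (-2 + 4i), (-2 - 4i)}.
Expanding the product yields: p(z) = z^5 -10·z^4 + 27·z^3 -118·z^2 + 900·z -1800.
Note conjugate pairs combine to real quadratics: (z − (-2+4i))(z − (-2−4i)) = z² + 4z + 20.
The resulting polynomial has degree 5 and real coefficients as required.

p(z) = z^5 -10·z^4 + 27·z^3 -118·z^2 + 900·z -1800.


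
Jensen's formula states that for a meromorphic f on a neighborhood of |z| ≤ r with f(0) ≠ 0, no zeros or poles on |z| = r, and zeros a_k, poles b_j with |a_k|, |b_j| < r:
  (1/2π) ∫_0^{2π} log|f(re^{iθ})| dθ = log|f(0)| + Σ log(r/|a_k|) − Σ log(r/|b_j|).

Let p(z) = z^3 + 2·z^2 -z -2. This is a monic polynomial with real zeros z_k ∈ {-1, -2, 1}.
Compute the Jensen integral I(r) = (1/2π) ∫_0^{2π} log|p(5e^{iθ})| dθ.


Zeros: -2, -1, 1; r = 5.
Inside |z| < r: -2, -1, 1. Outside (|z| ≥ r): ∅.
p(0) = -2, so log|p(0)| = log(2) = 0.6931.
Apply Jensen: I(r) = log|p(0)| + Σ_k log(r/|z_k|), summed over zeros inside |z| < r.
  log(r/|z_k|) for z_k = -1: log(5/1) = 1.6094
  log(r/|z_k|) for z_k = -2: log(5/2) = 0.9163
  log(r/|z_k|) for z_k = 1: log(5/1) = 1.6094
Sum over inside zeros: 4.1352.
I(r) = log|p(0)| + (inside sum) = 0.6931 + 4.1352 = 4.8283.
Closed form (all zeros inside, monic): I(r) = n·log(r) = 3·log(5) = 4.8283. ✓

I(r) ≈ 4.8283.


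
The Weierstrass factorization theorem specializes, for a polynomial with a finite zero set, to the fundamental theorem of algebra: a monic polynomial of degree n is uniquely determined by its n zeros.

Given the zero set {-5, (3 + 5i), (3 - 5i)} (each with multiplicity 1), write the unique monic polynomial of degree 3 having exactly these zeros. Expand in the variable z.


The polynomial is p(z) = ∏_{α ∈ S} (z − α), where S = {-5, (3 + 5i), (3 - 5i)}.
Expanding the product yields: p(z) = z^3 -z^2 + 4·z + 170.
Note conjugate pairs combine to real quadratics: (z − (3+5i))(z − (3−5i)) = z² − 6z + 34.
The resulting polynomial has degree 3 and real coefficients as required.

p(z) = z^3 -z^2 + 4·z + 170.


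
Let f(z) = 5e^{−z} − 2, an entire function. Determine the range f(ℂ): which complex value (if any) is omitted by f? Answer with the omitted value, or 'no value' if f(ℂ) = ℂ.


Little Picard bounds the complement of f(ℂ) to at most one point.
e^{−z} is never zero on ℂ, so 5·e^{−z} takes every value in ℂ ∖ {0}. Adding -2 shifts the range to ℂ ∖ {-2}. Thus f omits exactly the value -2.

Omitted value: -2.


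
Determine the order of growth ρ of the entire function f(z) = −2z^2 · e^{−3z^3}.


M(r) = max_{|z|=r} |-2|·|z|^2·|e^{−3z^3}| = 2·r^2 · e^{3r^3} (the factors attain their maxima compatibly on |z|=r). Then log M(r) = log 2 + 2·log r + 3r^3, dominated by the last term, so log log M(r) ~ 3·log r. The polynomial factor -2z^2 contributes only a log r term and does not affect the order. ρ = 3.
Therefore ρ = 3.

Order ρ = 3.


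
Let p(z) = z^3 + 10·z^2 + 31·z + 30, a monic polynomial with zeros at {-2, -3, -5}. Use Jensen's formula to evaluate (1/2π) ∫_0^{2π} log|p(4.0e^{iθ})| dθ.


Zeros: -5, -3, -2; r = 4.0.
Inside |z| < r: -3, -2. Outside (|z| ≥ r): -5.
p(0) = 30, so log|p(0)| = log(30) = 3.4012.
Apply Jensen: I(r) = log|p(0)| + Σ_k log(r/|z_k|), summed over zeros inside |z| < r.
  log(r/|z_k|) for z_k = -2: log(4.0/2) = 0.6931
  log(r/|z_k|) for z_k = -3: log(4.0/3) = 0.2877
  Outside zeros (-5) contribute nothing to the Jensen sum.
Sum over inside zeros: 0.9808.
I(r) = log|p(0)| + (inside sum) = 3.4012 + 0.9808 = 4.3820.
Note: since some zeros are outside |z| ≤ r, the simplified n·log(r) form does NOT apply — only the inside zeros contribute.

I(r) ≈ 4.3820.


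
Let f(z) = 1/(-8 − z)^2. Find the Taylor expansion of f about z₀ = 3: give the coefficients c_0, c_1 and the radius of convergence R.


Let w = z − z₀, so z = z₀ + w.
Then -8 − z = -8 − (z₀ + w) = (-8 − z₀) − w = -11 − w.
f(z) = 1/(-11 − w)^2 = (1/(-11)^2) · (1 − w/(-11))^{−2}.
By the binomial series (1−u)^{−2} = Σ_{n≥0} C(n+1, 1) u^n for |u|<1, with u = w/(-11):
  c_n = C(n+1, 1) / (-11)^(n+2).
  c_0 = 1/(-11)^2 = 1/121.
  c_1 = 2/(-11)^3 = -2/1331.
The series is valid for |w/d| < 1, i.e. |z − z₀| < |d|.
Radius of convergence: R = |-8 − z₀| = |-11| = 11 (distance from z₀ to the singularity z = -8).

c_0 = 1/121, c_1 = -2/1331; R = 11.


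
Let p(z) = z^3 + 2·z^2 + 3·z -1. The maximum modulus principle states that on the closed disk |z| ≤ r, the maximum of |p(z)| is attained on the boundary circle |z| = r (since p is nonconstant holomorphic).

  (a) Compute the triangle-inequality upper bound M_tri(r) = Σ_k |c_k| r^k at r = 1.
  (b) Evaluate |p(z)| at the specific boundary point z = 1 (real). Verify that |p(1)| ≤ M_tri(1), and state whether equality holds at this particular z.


Coefficients: c_0 = -1, c_1 = 3, c_2 = 2, c_3 = 1. Radius r = 1.
Part (a). Triangle bound: M_tri(r) = Σ_k |c_k| r^k
  = |-1|·1^0 + |3|·1^1 + |2|·1^2 + |1|·1^3
  = 1 + 3 + 2 + 1 = 7.
This bounds M(r) := max_{|z|=r} |p(z)| from above; equality holds iff all terms c_k z^k can be made to align in phase at a single z on |z|=r.
Part (b). At z = 1 (real, on the circle |z| = r):
  p(1) = (-1)·1^0 + (3)·1^1 + (2)·1^2 + (1)·1^3 = 5.
  |p(1)| = 5.
Check: |p(1)| = 5 ≤ 7 = M_tri(1). ✓ Equality does not hold at z = 1 (the coefficients have mixed signs, so the terms do not all align in phase there).

M_tri(1) = 7; |p(1)| = 5; equality at z=1: no.


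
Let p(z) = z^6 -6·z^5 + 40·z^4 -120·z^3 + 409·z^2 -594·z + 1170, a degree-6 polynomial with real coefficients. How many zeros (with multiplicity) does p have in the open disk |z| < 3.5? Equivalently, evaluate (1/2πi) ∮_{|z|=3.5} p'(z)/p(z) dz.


The zeros of p are: (2 + 3i), (2 - 3i), (0 + 3i), (0 - 3i), (1 + 3i), (1 - 3i).
Their magnitudes are: 3.606, 3.606, 3, 3, 3.162, 3.162.
Zeros with |z| < R = 3.5: (0 + 3i), (0 - 3i), (1 + 3i), (1 - 3i).
Count = 4.
By the argument principle, (1/2πi) ∮_{|z|=R} p'(z)/p(z) dz equals exactly this count.

Number of zeros inside |z| < 3.5: 4.


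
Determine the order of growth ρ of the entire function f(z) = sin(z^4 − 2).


Write sin(w) = (e^{iw} ± e^{−iw})/(2 or 2i), so |sin(w)| ≤ e^{|w|}. With w = z^4 − 2, |w| ≤ 1r^4 + 2 on |z|=r, giving M(r) ≤ e^{1r^4 + 2} and ρ ≤ 4. For the lower bound, choose z on |z|=r with 1z^4 purely imaginary of modulus 1r^4; then |sin(z^4 − 2)| grows like e^{1r^4}/2, so ρ ≥ 4. Hence ρ = 4.
Therefore ρ = 4.

Order ρ = 4.


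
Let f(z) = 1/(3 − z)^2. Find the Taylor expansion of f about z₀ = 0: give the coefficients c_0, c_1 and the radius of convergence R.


Let w = z − z₀, so z = z₀ + w.
Then 3 − z = 3 − (z₀ + w) = (3 − z₀) − w = 3 − w.
f(z) = 1/(3 − w)^2 = (1/(3)^2) · (1 − w/(3))^{−2}.
By the binomial series (1−u)^{−2} = Σ_{n≥0} C(n+1, 1) u^n for |u|<1, with u = w/(3):
  c_n = C(n+1, 1) / (3)^(n+2).
  c_0 = 1/(3)^2 = 1/9.
  c_1 = 2/(3)^3 = 2/27.
The series is valid for |w/d| < 1, i.e. |z − z₀| < |d|.
Radius of convergence: R = |3 − z₀| = |3| = 3 (distance from z₀ to the singularity z = 3).

c_0 = 1/9, c_1 = 2/27; R = 3.


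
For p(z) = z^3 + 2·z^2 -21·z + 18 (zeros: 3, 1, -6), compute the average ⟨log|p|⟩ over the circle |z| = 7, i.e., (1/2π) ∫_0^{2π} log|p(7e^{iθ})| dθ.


Zeros: -6, 1, 3; r = 7.
Inside |z| < r: -6, 1, 3. Outside (|z| ≥ r): ∅.
p(0) = 18, so log|p(0)| = log(18) = 2.8904.
Apply Jensen: I(r) = log|p(0)| + Σ_k log(r/|z_k|), summed over zeros inside |z| < r.
  log(r/|z_k|) for z_k = 3: log(7/3) = 0.8473
  log(r/|z_k|) for z_k = 1: log(7/1) = 1.9459
  log(r/|z_k|) for z_k = -6: log(7/6) = 0.1542
Sum over inside zeros: 2.9474.
I(r) = log|p(0)| + (inside sum) = 2.8904 + 2.9474 = 5.8377.
Closed form (all zeros inside, monic): I(r) = n·log(r) = 3·log(7) = 5.8377. ✓

I(r) ≈ 5.8377.


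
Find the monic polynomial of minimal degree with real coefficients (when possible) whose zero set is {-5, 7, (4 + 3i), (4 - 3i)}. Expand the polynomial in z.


The polynomial is p(z) = ∏_{α ∈ S} (z − α), where S = {-5, 7, (4 + 3i), (4 - 3i)}.
Expanding the product yields: p(z) = z^4 -10·z^3 + 6·z^2 + 230·z -875.
Note conjugate pairs combine to real quadratics: (z − (4+3i))(z − (4−3i)) = z² − 8z + 25.
The resulting polynomial has degree 4 and real coefficients as required.

p(z) = z^4 -10·z^3 + 6·z^2 + 230·z -875.


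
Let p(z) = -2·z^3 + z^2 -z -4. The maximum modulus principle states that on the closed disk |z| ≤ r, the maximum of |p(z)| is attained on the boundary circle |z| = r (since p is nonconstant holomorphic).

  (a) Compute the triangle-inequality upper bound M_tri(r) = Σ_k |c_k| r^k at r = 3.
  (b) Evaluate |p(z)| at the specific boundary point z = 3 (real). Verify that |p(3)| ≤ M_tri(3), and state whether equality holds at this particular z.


Coefficients: c_0 = -4, c_1 = -1, c_2 = 1, c_3 = -2. Radius r = 3.
Part (a). Triangle bound: M_tri(r) = Σ_k |c_k| r^k
  = |-4|·3^0 + |-1|·3^1 + |1|·3^2 + |-2|·3^3
  = 4 + 3 + 9 + 54 = 70.
This bounds M(r) := max_{|z|=r} |p(z)| from above; equality holds iff all terms c_k z^k can be made to align in phase at a single z on |z|=r.
Part (b). At z = 3 (real, on the circle |z| = r):
  p(3) = (-4)·3^0 + (-1)·3^1 + (1)·3^2 + (-2)·3^3 = -52.
  |p(3)| = 52.
Check: |p(3)| = 52 ≤ 70 = M_tri(3). ✓ Equality does not hold at z = 3 (the coefficients have mixed signs, so the terms do not all align in phase there).

M_tri(3) = 70; |p(3)| = 52; equality at z=3: no.


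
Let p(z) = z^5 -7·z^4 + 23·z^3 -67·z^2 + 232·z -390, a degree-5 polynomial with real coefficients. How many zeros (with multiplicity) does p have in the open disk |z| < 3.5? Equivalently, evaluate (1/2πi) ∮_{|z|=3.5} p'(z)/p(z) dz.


The zeros of p are: (3 + 2i), (3 - 2i), (-1 + 3i), (-1 - 3i), 3.
Their magnitudes are: 3.606, 3.606, 3.162, 3.162, 3.
Zeros with |z| < R = 3.5: (-1 + 3i), (-1 - 3i), 3.
Count = 3.
By the argument principle, (1/2πi) ∮_{|z|=R} p'(z)/p(z) dz equals exactly this count.

Number of zeros inside |z| < 3.5: 3.


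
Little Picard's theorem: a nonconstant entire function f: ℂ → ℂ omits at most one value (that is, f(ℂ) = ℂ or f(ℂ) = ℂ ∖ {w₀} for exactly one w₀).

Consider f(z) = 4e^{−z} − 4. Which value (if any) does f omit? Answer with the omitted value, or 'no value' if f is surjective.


Little Picard bounds the complement of f(ℂ) to at most one point.
e^{−z} is never zero on ℂ, so 4·e^{−z} takes every value in ℂ ∖ {0}. Adding -4 shifts the range to ℂ ∖ {-4}. Thus f omits exactly the value -4.

Omitted value: -4.


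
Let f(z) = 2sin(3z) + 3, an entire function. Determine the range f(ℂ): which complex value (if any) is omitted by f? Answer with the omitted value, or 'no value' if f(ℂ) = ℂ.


Little Picard bounds the complement of f(ℂ) to at most one point.
sin is entire and surjective onto ℂ: for every w ∈ ℂ, sin(ζ) = w has a solution ζ ∈ ℂ (e.g., via the complex inverse arcsin). With ζ = 3z this gives z = ζ/(3). Then 2·sin(3z) takes every value in 2·ℂ = ℂ, and adding 3 is a bijection of ℂ. So f is surjective and omits no value. (Note: only on the real line is sin bounded by [−1, 1].)

Omitted value: no value.


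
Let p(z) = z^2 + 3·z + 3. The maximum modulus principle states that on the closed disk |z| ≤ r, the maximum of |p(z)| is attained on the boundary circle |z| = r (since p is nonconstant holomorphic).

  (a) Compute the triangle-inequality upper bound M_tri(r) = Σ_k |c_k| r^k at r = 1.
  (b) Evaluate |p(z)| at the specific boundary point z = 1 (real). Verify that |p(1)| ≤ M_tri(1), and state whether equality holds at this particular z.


Coefficients: c_0 = 3, c_1 = 3, c_2 = 1. Radius r = 1.
Part (a). Triangle bound: M_tri(r) = Σ_k |c_k| r^k
  = |3|·1^0 + |3|·1^1 + |1|·1^2
  = 3 + 3 + 1 = 7.
This bounds M(r) := max_{|z|=r} |p(z)| from above; equality holds iff all terms c_k z^k can be made to align in phase at a single z on |z|=r.
Part (b). At z = 1 (real, on the circle |z| = r):
  p(1) = (3)·1^0 + (3)·1^1 + (1)·1^2 = 7.
  |p(1)| = 7.
Since all nonzero coefficients share the same sign, |p(1)| = 7 = M_tri(1); the triangle bound is attained at z = 1, so in fact M(r) = 7.

M_tri(1) = 7; |p(1)| = 7; equality at z=1: yes.


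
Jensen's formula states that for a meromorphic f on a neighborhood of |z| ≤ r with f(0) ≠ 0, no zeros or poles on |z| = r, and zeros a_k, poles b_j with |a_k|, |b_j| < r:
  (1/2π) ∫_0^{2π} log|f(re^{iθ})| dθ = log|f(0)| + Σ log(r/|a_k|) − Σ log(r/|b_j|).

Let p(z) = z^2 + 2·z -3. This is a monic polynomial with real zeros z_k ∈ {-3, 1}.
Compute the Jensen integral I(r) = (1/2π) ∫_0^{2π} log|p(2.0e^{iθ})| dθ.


Zeros: -3, 1; r = 2.0.
Inside |z| < r: 1. Outside (|z| ≥ r): -3.
p(0) = -3, so log|p(0)| = log(3) = 1.0986.
Apply Jensen: I(r) = log|p(0)| + Σ_k log(r/|z_k|), summed over zeros inside |z| < r.
  log(r/|z_k|) for z_k = 1: log(2.0/1) = 0.6931
  Outside zeros (-3) contribute nothing to the Jensen sum.
Sum over inside zeros: 0.6931.
I(r) = log|p(0)| + (inside sum) = 1.0986 + 0.6931 = 1.7918.
Note: since some zeros are outside |z| ≤ r, the simplified n·log(r) form does NOT apply — only the inside zeros contribute.

I(r) ≈ 1.7918.


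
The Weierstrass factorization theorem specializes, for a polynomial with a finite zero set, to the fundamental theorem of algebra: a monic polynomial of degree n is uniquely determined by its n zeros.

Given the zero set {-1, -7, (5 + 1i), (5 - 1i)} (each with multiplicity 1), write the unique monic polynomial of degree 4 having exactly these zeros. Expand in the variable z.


The polynomial is p(z) = ∏_{α ∈ S} (z − α), where S = {-1, -7, (5 + 1i), (5 - 1i)}.
Expanding the product yields: p(z) = z^4 -2·z^3 -47·z^2 + 138·z + 182.
Note conjugate pairs combine to real quadratics: (z − (5+1i))(z − (5−1i)) = z² − 10z + 26.
The resulting polynomial has degree 4 and real coefficients as required.

p(z) = z^4 -2·z^3 -47·z^2 + 138·z + 182.


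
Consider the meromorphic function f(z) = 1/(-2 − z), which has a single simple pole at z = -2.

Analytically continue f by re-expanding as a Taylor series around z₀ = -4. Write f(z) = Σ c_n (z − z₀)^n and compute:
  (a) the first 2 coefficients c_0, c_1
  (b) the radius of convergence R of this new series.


Let w = z − z₀, so z = z₀ + w.
Then -2 − z = -2 − (z₀ + w) = (-2 − z₀) − w = 2 − w.
f(z) = 1/(2 − w) = (1/(2)) · 1/(1 − w/(2)) = Σ_{n≥0} w^n / (2)^(n+1).
So c_n = 1/(2)^(n+1):
  c_0 = 1/(2)^1 = 1/2.
  c_1 = 1/(2)^2 = 1/4.
The series is valid for |w/d| < 1, i.e. |z − z₀| < |d|.
Radius of convergence: R = |-2 − z₀| = |2| = 2 (distance from z₀ to the singularity z = -2).

c_0 = 1/2, c_1 = 1/4; R = 2.


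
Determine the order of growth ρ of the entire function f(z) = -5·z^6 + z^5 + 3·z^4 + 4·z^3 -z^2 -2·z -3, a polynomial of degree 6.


|f(z)| ≤ Σ|c_k|·r^k = O(r^6) as r → ∞. Polynomial growth is O(e^{r^ε}) for every ε > 0 (since r^6/e^{r^ε} → 0), so ρ ≤ ε for all ε > 0, i.e. ρ = 0. Every nonconstant polynomial has order 0.
Therefore ρ = 0.

Order ρ = 0.


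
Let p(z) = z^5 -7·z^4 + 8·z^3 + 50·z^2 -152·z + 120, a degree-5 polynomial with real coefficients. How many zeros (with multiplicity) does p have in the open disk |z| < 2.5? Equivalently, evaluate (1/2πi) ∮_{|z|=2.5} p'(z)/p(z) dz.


The zeros of p are: 2, 2, -3, (3 + 1i), (3 - 1i).
Their magnitudes are: 2, 2, 3, 3.162, 3.162.
Zeros with |z| < R = 2.5: 2, 2.
Count = 2.
By the argument principle, (1/2πi) ∮_{|z|=R} p'(z)/p(z) dz equals exactly this count.

Number of zeros inside |z| < 2.5: 2.


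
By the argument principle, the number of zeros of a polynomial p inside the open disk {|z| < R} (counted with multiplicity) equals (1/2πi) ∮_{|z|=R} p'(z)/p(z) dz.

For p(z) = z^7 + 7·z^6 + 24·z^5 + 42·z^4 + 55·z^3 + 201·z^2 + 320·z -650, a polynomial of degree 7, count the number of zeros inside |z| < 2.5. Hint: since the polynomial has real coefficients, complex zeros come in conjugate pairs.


The zeros of p are: (-3 + 1i), (-3 - 1i), 1, (-2 + 3i), (-2 - 3i), (1 + 2i), (1 - 2i).
Their magnitudes are: 3.162, 3.162, 1, 3.606, 3.606, 2.236, 2.236.
Zeros with |z| < R = 2.5: 1, (1 + 2i), (1 - 2i).
Count = 3.
By the argument principle, (1/2πi) ∮_{|z|=R} p'(z)/p(z) dz equals exactly this count.

Number of zeros inside |z| < 2.5: 3.


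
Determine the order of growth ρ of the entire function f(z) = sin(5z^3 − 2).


Write sin(w) = (e^{iw} ± e^{−iw})/(2 or 2i), so |sin(w)| ≤ e^{|w|}. With w = 5z^3 − 2, |w| ≤ 5r^3 + 2 on |z|=r, giving M(r) ≤ e^{5r^3 + 2} and ρ ≤ 3. For the lower bound, choose z on |z|=r with 5z^3 purely imaginary of modulus 5r^3; then |sin(5z^3 − 2)| grows like e^{5r^3}/2, so ρ ≥ 3. Hence ρ = 3.
Therefore ρ = 3.

Order ρ = 3.


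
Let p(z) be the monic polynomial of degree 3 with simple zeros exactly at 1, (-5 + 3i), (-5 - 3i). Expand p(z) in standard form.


The polynomial is p(z) = ∏_{α ∈ S} (z − α), where S = {1, (-5 + 3i), (-5 - 3i)}.
Expanding the product yields: p(z) = z^3 + 9·z^2 + 24·z -34.
Note conjugate pairs combine to real quadratics: (z − (-5+3i))(z − (-5−3i)) = z² + 10z + 34.
The resulting polynomial has degree 3 and real coefficients as required.

p(z) = z^3 + 9·z^2 + 24·z -34.


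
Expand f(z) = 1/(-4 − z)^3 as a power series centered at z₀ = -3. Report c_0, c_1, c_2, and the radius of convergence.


Let w = z − z₀, so z = z₀ + w.
Then -4 − z = -4 − (z₀ + w) = (-4 − z₀) − w = -1 − w.
f(z) = 1/(-1 − w)^3 = (1/(-1)^3) · (1 − w/(-1))^{−3}.
By the binomial series (1−u)^{−3} = Σ_{n≥0} C(n+2, 2) u^n for |u|<1, with u = w/(-1):
  c_n = C(n+2, 2) / (-1)^(n+3).
  c_0 = 1/(-1)^3 = -1.
  c_1 = 3/(-1)^4 = 3.
  c_2 = 6/(-1)^5 = -6.
The series is valid for |w/d| < 1, i.e. |z − z₀| < |d|.
Radius of convergence: R = |-4 − z₀| = |-1| = 1 (distance from z₀ to the singularity z = -4).

c_0 = -1, c_1 = 3, c_2 = -6; R = 1.


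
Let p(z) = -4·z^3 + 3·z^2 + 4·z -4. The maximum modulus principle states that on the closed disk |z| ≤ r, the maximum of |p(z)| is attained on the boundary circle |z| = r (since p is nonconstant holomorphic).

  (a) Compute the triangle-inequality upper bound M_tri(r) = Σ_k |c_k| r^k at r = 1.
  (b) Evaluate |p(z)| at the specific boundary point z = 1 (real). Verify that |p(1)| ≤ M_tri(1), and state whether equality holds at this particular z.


Coefficients: c_0 = -4, c_1 = 4, c_2 = 3, c_3 = -4. Radius r = 1.
Part (a). Triangle bound: M_tri(r) = Σ_k |c_k| r^k
  = |-4|·1^0 + |4|·1^1 + |3|·1^2 + |-4|·1^3
  = 4 + 4 + 3 + 4 = 15.
This bounds M(r) := max_{|z|=r} |p(z)| from above; equality holds iff all terms c_k z^k can be made to align in phase at a single z on |z|=r.
Part (b). At z = 1 (real, on the circle |z| = r):
  p(1) = (-4)·1^0 + (4)·1^1 + (3)·1^2 + (-4)·1^3 = -1.
  |p(1)| = 1.
Check: |p(1)| = 1 ≤ 15 = M_tri(1). ✓ Equality does not hold at z = 1 (the coefficients have mixed signs, so the terms do not all align in phase there).

M_tri(1) = 15; |p(1)| = 1; equality at z=1: no.


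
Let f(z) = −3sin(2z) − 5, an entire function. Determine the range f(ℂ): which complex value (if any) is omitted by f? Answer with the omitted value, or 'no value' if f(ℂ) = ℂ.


Little Picard bounds the complement of f(ℂ) to at most one point.
sin is entire and surjective onto ℂ: for every w ∈ ℂ, sin(ζ) = w has a solution ζ ∈ ℂ (e.g., via the complex inverse arcsin). With ζ = 2z this gives z = ζ/(2). Then -3·sin(2z) takes every value in -3·ℂ = ℂ, and adding -5 is a bijection of ℂ. So f is surjective and omits no value. (Note: only on the real line is sin bounded by [−1, 1].)

Omitted value: no value.


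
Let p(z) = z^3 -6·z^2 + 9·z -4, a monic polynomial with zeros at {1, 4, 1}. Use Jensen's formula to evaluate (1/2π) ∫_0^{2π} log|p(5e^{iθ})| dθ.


Zeros: 1, 1, 4; r = 5.
Inside |z| < r: 1, 1, 4. Outside (|z| ≥ r): ∅.
p(0) = -4, so log|p(0)| = log(4) = 1.3863.
Apply Jensen: I(r) = log|p(0)| + Σ_k log(r/|z_k|), summed over zeros inside |z| < r.
  log(r/|z_k|) for z_k = 1: log(5/1) = 1.6094
  log(r/|z_k|) for z_k = 4: log(5/4) = 0.2231
  log(r/|z_k|) for z_k = 1: log(5/1) = 1.6094
Sum over inside zeros: 3.4420.
I(r) = log|p(0)| + (inside sum) = 1.3863 + 3.4420 = 4.8283.
Closed form (all zeros inside, monic): I(r) = n·log(r) = 3·log(5) = 4.8283. ✓

I(r) ≈ 4.8283.


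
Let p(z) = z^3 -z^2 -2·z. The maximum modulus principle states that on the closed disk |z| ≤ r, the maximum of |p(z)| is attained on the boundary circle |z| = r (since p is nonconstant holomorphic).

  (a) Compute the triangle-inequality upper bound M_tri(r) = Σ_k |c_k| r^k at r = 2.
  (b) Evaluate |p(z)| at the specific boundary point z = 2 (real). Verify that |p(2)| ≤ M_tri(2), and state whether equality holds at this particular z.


Coefficients: c_0 = 0, c_1 = -2, c_2 = -1, c_3 = 1. Radius r = 2.
Part (a). Triangle bound: M_tri(r) = Σ_k |c_k| r^k
  = |0|·2^0 + |-2|·2^1 + |-1|·2^2 + |1|·2^3
  = 0 + 4 + 4 + 8 = 16.
This bounds M(r) := max_{|z|=r} |p(z)| from above; equality holds iff all terms c_k z^k can be made to align in phase at a single z on |z|=r.
Part (b). At z = 2 (real, on the circle |z| = r):
  p(2) = (0)·2^0 + (-2)·2^1 + (-1)·2^2 + (1)·2^3 = 0.
  |p(2)| = 0.
Check: |p(2)| = 0 ≤ 16 = M_tri(2). ✓ Equality does not hold at z = 2 (the coefficients have mixed signs, so the terms do not all align in phase there).

M_tri(2) = 16; |p(2)| = 0; equality at z=2: no.


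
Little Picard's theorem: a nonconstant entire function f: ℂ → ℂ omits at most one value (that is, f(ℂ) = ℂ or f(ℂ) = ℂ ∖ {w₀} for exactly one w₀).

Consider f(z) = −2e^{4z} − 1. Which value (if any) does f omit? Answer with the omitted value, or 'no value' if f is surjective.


Little Picard bounds the complement of f(ℂ) to at most one point.
e^{4z} is never zero on ℂ, so -2·e^{4z} takes every value in ℂ ∖ {0}. Adding -1 shifts the range to ℂ ∖ {-1}. Thus f omits exactly the value -1.

Omitted value: -1.


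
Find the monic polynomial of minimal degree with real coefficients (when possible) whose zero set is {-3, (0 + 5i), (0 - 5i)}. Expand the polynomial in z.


The polynomial is p(z) = ∏_{α ∈ S} (z − α), where S = {-3, (0 + 5i), (0 - 5i)}.
Expanding the product yields: p(z) = z^3 + 3·z^2 + 25·z + 75.
Note conjugate pairs combine to real quadratics: (z − (0+5i))(z − (0−5i)) = z² + 25.
The resulting polynomial has degree 3 and real coefficients as required.

p(z) = z^3 + 3·z^2 + 25·z + 75.


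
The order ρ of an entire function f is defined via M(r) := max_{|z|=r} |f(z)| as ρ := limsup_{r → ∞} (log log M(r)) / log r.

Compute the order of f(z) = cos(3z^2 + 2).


Write cos(w) = (e^{iw} ± e^{−iw})/(2 or 2i), so |cos(w)| ≤ e^{|w|}. With w = 3z^2 + 2, |w| ≤ 3r^2 + 2 on |z|=r, giving M(r) ≤ e^{3r^2 + 2} and ρ ≤ 2. For the lower bound, choose z on |z|=r with 3z^2 purely imaginary of modulus 3r^2; then |cos(3z^2 + 2)| grows like e^{3r^2}/2, so ρ ≥ 2. Hence ρ = 2.
Therefore ρ = 2.

Order ρ = 2.


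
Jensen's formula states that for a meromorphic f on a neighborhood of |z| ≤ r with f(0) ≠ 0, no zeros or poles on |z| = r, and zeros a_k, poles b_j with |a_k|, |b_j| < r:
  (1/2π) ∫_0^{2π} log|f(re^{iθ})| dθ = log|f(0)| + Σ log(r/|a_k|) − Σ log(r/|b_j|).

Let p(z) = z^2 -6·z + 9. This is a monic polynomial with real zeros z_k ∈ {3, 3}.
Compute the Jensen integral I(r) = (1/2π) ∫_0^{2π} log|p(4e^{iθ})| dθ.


Zeros: 3, 3; r = 4.
Inside |z| < r: 3, 3. Outside (|z| ≥ r): ∅.
p(0) = 9, so log|p(0)| = log(9) = 2.1972.
Apply Jensen: I(r) = log|p(0)| + Σ_k log(r/|z_k|), summed over zeros inside |z| < r.
  log(r/|z_k|) for z_k = 3: log(4/3) = 0.2877
  log(r/|z_k|) for z_k = 3: log(4/3) = 0.2877
Sum over inside zeros: 0.5754.
I(r) = log|p(0)| + (inside sum) = 2.1972 + 0.5754 = 2.7726.
Closed form (all zeros inside, monic): I(r) = n·log(r) = 2·log(4) = 2.7726. ✓

I(r) ≈ 2.7726.


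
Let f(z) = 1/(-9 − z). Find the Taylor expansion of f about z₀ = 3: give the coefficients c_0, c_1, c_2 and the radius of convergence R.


Let w = z − z₀, so z = z₀ + w.
Then -9 − z = -9 − (z₀ + w) = (-9 − z₀) − w = -12 − w.
f(z) = 1/(-12 − w) = (1/(-12)) · 1/(1 − w/(-12)) = Σ_{n≥0} w^n / (-12)^(n+1).
So c_n = 1/(-12)^(n+1):
  c_0 = 1/(-12)^1 = -1/12.
  c_1 = 1/(-12)^2 = 1/144.
  c_2 = 1/(-12)^3 = -1/1728.
The series is valid for |w/d| < 1, i.e. |z − z₀| < |d|.
Radius of convergence: R = |-9 − z₀| = |-12| = 12 (distance from z₀ to the singularity z = -9).

c_0 = -1/12, c_1 = 1/144, c_2 = -1/1728; R = 12.


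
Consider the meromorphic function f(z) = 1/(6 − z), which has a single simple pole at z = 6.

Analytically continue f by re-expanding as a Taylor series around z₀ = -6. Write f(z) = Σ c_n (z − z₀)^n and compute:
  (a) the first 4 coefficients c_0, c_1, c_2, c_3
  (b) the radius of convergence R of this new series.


Let w = z − z₀, so z = z₀ + w.
Then 6 − z = 6 − (z₀ + w) = (6 − z₀) − w = 12 − w.
f(z) = 1/(12 − w) = (1/(12)) · 1/(1 − w/(12)) = Σ_{n≥0} w^n / (12)^(n+1).
So c_n = 1/(12)^(n+1):
  c_0 = 1/(12)^1 = 1/12.
  c_1 = 1/(12)^2 = 1/144.
  c_2 = 1/(12)^3 = 1/1728.
  c_3 = 1/(12)^4 = 1/20736.
The series is valid for |w/d| < 1, i.e. |z − z₀| < |d|.
Radius of convergence: R = |6 − z₀| = |12| = 12 (distance from z₀ to the singularity z = 6).

c_0 = 1/12, c_1 = 1/144, c_2 = 1/1728, c_3 = 1/20736; R = 12.


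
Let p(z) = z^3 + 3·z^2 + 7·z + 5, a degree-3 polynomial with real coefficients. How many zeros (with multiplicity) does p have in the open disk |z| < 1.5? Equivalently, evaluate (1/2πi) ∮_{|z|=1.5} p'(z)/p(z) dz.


The zeros of p are: (-1 + 2i), (-1 - 2i), -1.
Their magnitudes are: 2.236, 2.236, 1.
Zeros with |z| < R = 1.5: -1.
Count = 1.
By the argument principle, (1/2πi) ∮_{|z|=R} p'(z)/p(z) dz equals exactly this count.

Number of zeros inside |z| < 1.5: 1.


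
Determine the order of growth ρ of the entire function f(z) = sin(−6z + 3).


sin(w) is a linear combination of e^{iw} and e^{−iw} (or e^w, e^{−w} in the hyperbolic case), so |sin(w)| ≤ e^{|w|}. With w = −6z + 3, |w| ≤ 6|z| + 3 = 6r + 3 on |z| = r, giving M(r) ≤ e^{6r + 3}, so ρ ≤ 1. On a suitable ray (z = it for sin/cos; z = t for sinh/cosh, t real → ∞), |sin(−6z + 3)| grows like e^{6|t|}/2, so ρ ≥ 1. Hence ρ = 1.
Therefore ρ = 1.

Order ρ = 1.


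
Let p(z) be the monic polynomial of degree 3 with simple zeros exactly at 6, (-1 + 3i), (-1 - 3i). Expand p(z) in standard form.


The polynomial is p(z) = ∏_{α ∈ S} (z − α), where S = {6, (-1 + 3i), (-1 - 3i)}.
Expanding the product yields: p(z) = z^3 -4·z^2 -2·z -60.
Note conjugate pairs combine to real quadratics: (z − (-1+3i))(z − (-1−3i)) = z² + 2z + 10.
The resulting polynomial has degree 3 and real coefficients as required.

p(z) = z^3 -4·z^2 -2·z -60.


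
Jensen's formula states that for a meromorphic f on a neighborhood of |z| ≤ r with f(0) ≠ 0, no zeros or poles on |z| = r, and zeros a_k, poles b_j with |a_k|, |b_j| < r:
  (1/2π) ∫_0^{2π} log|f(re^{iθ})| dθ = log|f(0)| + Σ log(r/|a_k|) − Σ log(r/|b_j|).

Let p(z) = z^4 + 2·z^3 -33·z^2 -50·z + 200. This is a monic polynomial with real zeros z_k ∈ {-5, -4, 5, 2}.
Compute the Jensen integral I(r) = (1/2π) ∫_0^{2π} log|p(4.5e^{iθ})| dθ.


Zeros: -5, -4, 2, 5; r = 4.5.
Inside |z| < r: -4, 2. Outside (|z| ≥ r): -5, 5.
p(0) = 200, so log|p(0)| = log(200) = 5.2983.
Apply Jensen: I(r) = log|p(0)| + Σ_k log(r/|z_k|), summed over zeros inside |z| < r.
  log(r/|z_k|) for z_k = -4: log(4.5/4) = 0.1178
  log(r/|z_k|) for z_k = 2: log(4.5/2) = 0.8109
  Outside zeros (-5, 5) contribute nothing to the Jensen sum.
Sum over inside zeros: 0.9287.
I(r) = log|p(0)| + (inside sum) = 5.2983 + 0.9287 = 6.2270.
Note: since some zeros are outside |z| ≤ r, the simplified n·log(r) form does NOT apply — only the inside zeros contribute.

I(r) ≈ 6.2270.


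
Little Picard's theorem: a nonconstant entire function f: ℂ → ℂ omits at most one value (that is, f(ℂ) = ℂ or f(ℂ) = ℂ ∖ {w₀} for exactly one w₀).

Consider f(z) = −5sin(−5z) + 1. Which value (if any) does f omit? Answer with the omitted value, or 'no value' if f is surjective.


Little Picard bounds the complement of f(ℂ) to at most one point.
sin is entire and surjective onto ℂ: for every w ∈ ℂ, sin(ζ) = w has a solution ζ ∈ ℂ (e.g., via the complex inverse arcsin). With ζ = −5z this gives z = ζ/(-5). Then -5·sin(−5z) takes every value in -5·ℂ = ℂ, and adding 1 is a bijection of ℂ. So f is surjective and omits no value. (Note: only on the real line is sin bounded by [−1, 1].)

Omitted value: no value.


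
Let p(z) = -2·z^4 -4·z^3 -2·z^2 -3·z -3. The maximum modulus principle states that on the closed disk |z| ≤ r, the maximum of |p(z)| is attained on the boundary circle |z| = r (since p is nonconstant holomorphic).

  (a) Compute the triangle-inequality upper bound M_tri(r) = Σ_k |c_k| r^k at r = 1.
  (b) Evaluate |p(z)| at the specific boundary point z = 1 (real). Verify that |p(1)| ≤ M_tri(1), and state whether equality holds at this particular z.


Coefficients: c_0 = -3, c_1 = -3, c_2 = -2, c_3 = -4, c_4 = -2. Radius r = 1.
Part (a). Triangle bound: M_tri(r) = Σ_k |c_k| r^k
  = |-3|·1^0 + |-3|·1^1 + |-2|·1^2 + |-4|·1^3 + |-2|·1^4
  = 3 + 3 + 2 + 4 + 2 = 14.
This bounds M(r) := max_{|z|=r} |p(z)| from above; equality holds iff all terms c_k z^k can be made to align in phase at a single z on |z|=r.
Part (b). At z = 1 (real, on the circle |z| = r):
  p(1) = (-3)·1^0 + (-3)·1^1 + (-2)·1^2 + (-4)·1^3 + (-2)·1^4 = -14.
  |p(1)| = 14.
Since all nonzero coefficients share the same sign, |p(1)| = 14 = M_tri(1); the triangle bound is attained at z = 1, so in fact M(r) = 14.

M_tri(1) = 14; |p(1)| = 14; equality at z=1: yes.


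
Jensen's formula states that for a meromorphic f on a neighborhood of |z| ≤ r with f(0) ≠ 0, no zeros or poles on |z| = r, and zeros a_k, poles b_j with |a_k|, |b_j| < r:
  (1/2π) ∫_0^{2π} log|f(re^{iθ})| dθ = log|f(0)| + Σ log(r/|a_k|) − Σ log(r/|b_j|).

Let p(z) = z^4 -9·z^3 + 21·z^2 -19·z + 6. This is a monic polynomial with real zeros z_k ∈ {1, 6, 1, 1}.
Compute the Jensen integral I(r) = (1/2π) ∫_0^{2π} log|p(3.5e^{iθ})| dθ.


Zeros: 1, 1, 1, 6; r = 3.5.
Inside |z| < r: 1, 1, 1. Outside (|z| ≥ r): 6.
p(0) = 6, so log|p(0)| = log(6) = 1.7918.
Apply Jensen: I(r) = log|p(0)| + Σ_k log(r/|z_k|), summed over zeros inside |z| < r.
  log(r/|z_k|) for z_k = 1: log(3.5/1) = 1.2528
  log(r/|z_k|) for z_k = 1: log(3.5/1) = 1.2528
  log(r/|z_k|) for z_k = 1: log(3.5/1) = 1.2528
  Outside zeros (6) contribute nothing to the Jensen sum.
Sum over inside zeros: 3.7583.
I(r) = log|p(0)| + (inside sum) = 1.7918 + 3.7583 = 5.5500.
Note: since some zeros are outside |z| ≤ r, the simplified n·log(r) form does NOT apply — only the inside zeros contribute.

I(r) ≈ 5.5500.


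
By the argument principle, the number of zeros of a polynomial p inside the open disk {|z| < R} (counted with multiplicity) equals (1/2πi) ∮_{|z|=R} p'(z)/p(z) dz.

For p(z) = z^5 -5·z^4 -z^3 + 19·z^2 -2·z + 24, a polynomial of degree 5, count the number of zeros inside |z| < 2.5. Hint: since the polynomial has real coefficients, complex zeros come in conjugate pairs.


The zeros of p are: 4, 3, (0 + 1i), (0 - 1i), -2.
Their magnitudes are: 4, 3, 1, 1, 2.
Zeros with |z| < R = 2.5: (0 + 1i), (0 - 1i), -2.
Count = 3.
By the argument principle, (1/2πi) ∮_{|z|=R} p'(z)/p(z) dz equals exactly this count.

Number of zeros inside |z| < 2.5: 3.


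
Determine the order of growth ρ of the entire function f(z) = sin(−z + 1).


sin(w) is a linear combination of e^{iw} and e^{−iw} (or e^w, e^{−w} in the hyperbolic case), so |sin(w)| ≤ e^{|w|}. With w = −z + 1, |w| ≤ 1|z| + 1 = 1r + 1 on |z| = r, giving M(r) ≤ e^{1r + 1}, so ρ ≤ 1. On a suitable ray (z = it for sin/cos; z = t for sinh/cosh, t real → ∞), |sin(−z + 1)| grows like e^{1|t|}/2, so ρ ≥ 1. Hence ρ = 1.
Therefore ρ = 1.

Order ρ = 1.


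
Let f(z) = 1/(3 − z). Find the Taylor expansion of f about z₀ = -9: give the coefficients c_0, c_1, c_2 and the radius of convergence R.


Let w = z − z₀, so z = z₀ + w.
Then 3 − z = 3 − (z₀ + w) = (3 − z₀) − w = 12 − w.
f(z) = 1/(12 − w) = (1/(12)) · 1/(1 − w/(12)) = Σ_{n≥0} w^n / (12)^(n+1).
So c_n = 1/(12)^(n+1):
  c_0 = 1/(12)^1 = 1/12.
  c_1 = 1/(12)^2 = 1/144.
  c_2 = 1/(12)^3 = 1/1728.
The series is valid for |w/d| < 1, i.e. |z − z₀| < |d|.
Radius of convergence: R = |3 − z₀| = |12| = 12 (distance from z₀ to the singularity z = 3).

c_0 = 1/12, c_1 = 1/144, c_2 = 1/1728; R = 12.


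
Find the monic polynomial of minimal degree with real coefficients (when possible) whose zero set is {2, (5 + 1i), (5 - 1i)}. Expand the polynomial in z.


The polynomial is p(z) = ∏_{α ∈ S} (z − α), where S = {2, (5 + 1i), (5 - 1i)}.
Expanding the product yields: p(z) = z^3 -12·z^2 + 46·z -52.
Note conjugate pairs combine to real quadratics: (z − (5+1i))(z − (5−1i)) = z² − 10z + 26.
The resulting polynomial has degree 3 and real coefficients as required.

p(z) = z^3 -12·z^2 + 46·z -52.


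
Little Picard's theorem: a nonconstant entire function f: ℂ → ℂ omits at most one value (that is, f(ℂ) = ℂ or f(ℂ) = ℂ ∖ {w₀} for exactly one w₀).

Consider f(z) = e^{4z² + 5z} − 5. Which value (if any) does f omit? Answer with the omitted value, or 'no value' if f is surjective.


Little Picard bounds the complement of f(ℂ) to at most one point.
The exponent g(z) = 4z² + 5z is a nonconstant polynomial, hence surjective onto ℂ. So e^{g(z)} takes every value in {e^w : w ∈ ℂ} = ℂ ∖ {0}. Adding -5 shifts the range to ℂ ∖ {-5}. f omits exactly -5.

Omitted value: -5.


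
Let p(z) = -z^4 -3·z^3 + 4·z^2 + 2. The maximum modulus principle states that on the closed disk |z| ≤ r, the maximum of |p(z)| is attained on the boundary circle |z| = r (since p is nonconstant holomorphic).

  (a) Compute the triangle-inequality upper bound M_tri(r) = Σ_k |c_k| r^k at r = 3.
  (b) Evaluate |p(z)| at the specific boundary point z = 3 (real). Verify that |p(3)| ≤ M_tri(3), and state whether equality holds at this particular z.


Coefficients: c_0 = 2, c_1 = 0, c_2 = 4, c_3 = -3, c_4 = -1. Radius r = 3.
Part (a). Triangle bound: M_tri(r) = Σ_k |c_k| r^k
  = |2|·3^0 + |0|·3^1 + |4|·3^2 + |-3|·3^3 + |-1|·3^4
  = 2 + 0 + 36 + 81 + 81 = 200.
This bounds M(r) := max_{|z|=r} |p(z)| from above; equality holds iff all terms c_k z^k can be made to align in phase at a single z on |z|=r.
Part (b). At z = 3 (real, on the circle |z| = r):
  p(3) = (2)·3^0 + (0)·3^1 + (4)·3^2 + (-3)·3^3 + (-1)·3^4 = -124.
  |p(3)| = 124.
Check: |p(3)| = 124 ≤ 200 = M_tri(3). ✓ Equality does not hold at z = 3 (the coefficients have mixed signs, so the terms do not all align in phase there).

M_tri(3) = 200; |p(3)| = 124; equality at z=3: no.
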